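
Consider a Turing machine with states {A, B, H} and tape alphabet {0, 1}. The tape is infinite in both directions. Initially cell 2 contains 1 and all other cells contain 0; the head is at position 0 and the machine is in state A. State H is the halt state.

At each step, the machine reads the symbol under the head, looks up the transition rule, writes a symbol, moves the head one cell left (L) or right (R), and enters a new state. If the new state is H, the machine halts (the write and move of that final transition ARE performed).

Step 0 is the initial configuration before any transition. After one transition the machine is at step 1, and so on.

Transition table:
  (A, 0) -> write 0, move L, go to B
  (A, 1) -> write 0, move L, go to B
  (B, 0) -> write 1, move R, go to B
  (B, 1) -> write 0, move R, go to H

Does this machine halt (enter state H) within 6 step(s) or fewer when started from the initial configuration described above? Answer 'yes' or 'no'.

Answer: yes

Derivation:
Step 1: in state A at pos 0, read 0 -> (A,0)->write 0,move L,goto B. Now: state=B, head=-1, tape[-2..3]=000010 (head:  ^)
Step 2: in state B at pos -1, read 0 -> (B,0)->write 1,move R,goto B. Now: state=B, head=0, tape[-2..3]=010010 (head:   ^)
Step 3: in state B at pos 0, read 0 -> (B,0)->write 1,move R,goto B. Now: state=B, head=1, tape[-2..3]=011010 (head:    ^)
Step 4: in state B at pos 1, read 0 -> (B,0)->write 1,move R,goto B. Now: state=B, head=2, tape[-2..3]=011110 (head:     ^)
Step 5: in state B at pos 2, read 1 -> (B,1)->write 0,move R,goto H. Now: state=H, head=3, tape[-2..4]=0111000 (head:      ^)
State H reached at step 5; 5 <= 6 -> yes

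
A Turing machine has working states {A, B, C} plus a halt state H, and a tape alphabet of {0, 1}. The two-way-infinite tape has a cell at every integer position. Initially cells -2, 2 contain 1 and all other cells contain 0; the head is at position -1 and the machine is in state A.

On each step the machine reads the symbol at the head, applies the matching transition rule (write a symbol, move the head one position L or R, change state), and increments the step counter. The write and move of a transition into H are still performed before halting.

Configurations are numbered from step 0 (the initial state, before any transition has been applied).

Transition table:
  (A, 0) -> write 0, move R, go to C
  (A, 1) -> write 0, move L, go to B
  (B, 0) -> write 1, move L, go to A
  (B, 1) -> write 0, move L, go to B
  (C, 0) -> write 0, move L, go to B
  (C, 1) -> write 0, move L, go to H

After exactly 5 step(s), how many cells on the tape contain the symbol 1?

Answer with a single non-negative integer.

Answer: 3

Derivation:
Step 1: in state A at pos -1, read 0 -> (A,0)->write 0,move R,goto C. Now: state=C, head=0, tape[-3..3]=0100010 (head:    ^)
Step 2: in state C at pos 0, read 0 -> (C,0)->write 0,move L,goto B. Now: state=B, head=-1, tape[-3..3]=0100010 (head:   ^)
Step 3: in state B at pos -1, read 0 -> (B,0)->write 1,move L,goto A. Now: state=A, head=-2, tape[-3..3]=0110010 (head:  ^)
Step 4: in state A at pos -2, read 1 -> (A,1)->write 0,move L,goto B. Now: state=B, head=-3, tape[-4..3]=00010010 (head:  ^)
Step 5: in state B at pos -3, read 0 -> (B,0)->write 1,move L,goto A. Now: state=A, head=-4, tape[-5..3]=001010010 (head:  ^)
Cells containing 1 after step 5: {-3, -1, 2} -> 3 cell(s)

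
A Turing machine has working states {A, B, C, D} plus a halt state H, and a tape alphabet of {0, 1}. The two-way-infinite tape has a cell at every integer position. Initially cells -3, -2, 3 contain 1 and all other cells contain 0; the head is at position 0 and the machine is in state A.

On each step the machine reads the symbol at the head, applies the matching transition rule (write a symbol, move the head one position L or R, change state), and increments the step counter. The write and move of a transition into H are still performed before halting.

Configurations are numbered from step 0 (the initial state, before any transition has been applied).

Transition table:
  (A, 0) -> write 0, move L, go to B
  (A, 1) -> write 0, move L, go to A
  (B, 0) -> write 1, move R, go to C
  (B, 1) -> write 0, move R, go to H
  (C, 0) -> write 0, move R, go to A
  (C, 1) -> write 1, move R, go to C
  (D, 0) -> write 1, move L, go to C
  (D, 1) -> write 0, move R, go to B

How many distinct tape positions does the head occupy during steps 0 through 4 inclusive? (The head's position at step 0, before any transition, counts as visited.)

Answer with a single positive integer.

Step 1: in state A at pos 0, read 0 -> (A,0)->write 0,move L,goto B. Now: state=B, head=-1, tape[-4..4]=011000010 (head:    ^)
Step 2: in state B at pos -1, read 0 -> (B,0)->write 1,move R,goto C. Now: state=C, head=0, tape[-4..4]=011100010 (head:     ^)
Step 3: in state C at pos 0, read 0 -> (C,0)->write 0,move R,goto A. Now: state=A, head=1, tape[-4..4]=011100010 (head:      ^)
Step 4: in state A at pos 1, read 0 -> (A,0)->write 0,move L,goto B. Now: state=B, head=0, tape[-4..4]=011100010 (head:     ^)
Head positions at steps 0..4: starting at 0, distinct positions visited = {-1, 0, 1} -> 3 position(s)

Answer: 3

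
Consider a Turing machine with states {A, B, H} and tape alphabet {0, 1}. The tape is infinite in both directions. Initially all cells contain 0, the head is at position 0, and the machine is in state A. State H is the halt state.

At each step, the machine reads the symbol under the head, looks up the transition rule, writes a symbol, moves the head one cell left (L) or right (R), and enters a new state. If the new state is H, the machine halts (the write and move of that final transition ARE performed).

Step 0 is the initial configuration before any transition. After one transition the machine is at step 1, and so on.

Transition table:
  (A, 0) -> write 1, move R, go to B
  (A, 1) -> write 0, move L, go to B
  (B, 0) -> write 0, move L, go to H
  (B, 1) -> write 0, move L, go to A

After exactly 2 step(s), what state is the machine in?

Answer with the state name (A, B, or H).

Step 1: in state A at pos 0, read 0 -> (A,0)->write 1,move R,goto B. Now: state=B, head=1, tape[-1..2]=0100 (head:   ^)
Step 2: in state B at pos 1, read 0 -> (B,0)->write 0,move L,goto H. Now: state=H, head=0, tape[-1..2]=0100 (head:  ^)

Answer: H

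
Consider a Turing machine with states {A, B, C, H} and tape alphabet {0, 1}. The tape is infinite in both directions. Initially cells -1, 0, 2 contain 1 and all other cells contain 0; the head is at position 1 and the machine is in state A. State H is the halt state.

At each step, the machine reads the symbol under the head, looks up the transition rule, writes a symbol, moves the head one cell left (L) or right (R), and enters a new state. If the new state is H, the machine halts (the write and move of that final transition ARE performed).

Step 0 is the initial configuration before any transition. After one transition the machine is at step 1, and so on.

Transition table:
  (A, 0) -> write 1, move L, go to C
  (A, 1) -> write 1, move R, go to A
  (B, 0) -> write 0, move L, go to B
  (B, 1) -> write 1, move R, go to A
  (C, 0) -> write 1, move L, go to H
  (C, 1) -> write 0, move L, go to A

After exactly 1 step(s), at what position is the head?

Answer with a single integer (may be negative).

Answer: 0

Derivation:
Step 1: in state A at pos 1, read 0 -> (A,0)->write 1,move L,goto C. Now: state=C, head=0, tape[-2..3]=011110 (head:   ^)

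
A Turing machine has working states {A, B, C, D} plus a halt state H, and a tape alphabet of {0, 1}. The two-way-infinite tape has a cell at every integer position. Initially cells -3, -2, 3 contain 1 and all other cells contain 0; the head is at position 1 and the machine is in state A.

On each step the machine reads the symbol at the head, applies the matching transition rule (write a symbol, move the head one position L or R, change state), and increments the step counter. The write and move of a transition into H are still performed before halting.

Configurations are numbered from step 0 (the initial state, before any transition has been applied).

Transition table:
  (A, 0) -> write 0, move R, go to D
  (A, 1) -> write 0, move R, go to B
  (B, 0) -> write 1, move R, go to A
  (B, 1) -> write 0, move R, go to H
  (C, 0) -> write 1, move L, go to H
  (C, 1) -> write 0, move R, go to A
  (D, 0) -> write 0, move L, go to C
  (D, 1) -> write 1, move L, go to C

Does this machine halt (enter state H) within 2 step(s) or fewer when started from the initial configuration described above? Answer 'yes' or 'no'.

Step 1: in state A at pos 1, read 0 -> (A,0)->write 0,move R,goto D. Now: state=D, head=2, tape[-4..4]=011000010 (head:       ^)
Step 2: in state D at pos 2, read 0 -> (D,0)->write 0,move L,goto C. Now: state=C, head=1, tape[-4..4]=011000010 (head:      ^)
After 2 step(s): state = C (not H) -> not halted within 2 -> no

Answer: no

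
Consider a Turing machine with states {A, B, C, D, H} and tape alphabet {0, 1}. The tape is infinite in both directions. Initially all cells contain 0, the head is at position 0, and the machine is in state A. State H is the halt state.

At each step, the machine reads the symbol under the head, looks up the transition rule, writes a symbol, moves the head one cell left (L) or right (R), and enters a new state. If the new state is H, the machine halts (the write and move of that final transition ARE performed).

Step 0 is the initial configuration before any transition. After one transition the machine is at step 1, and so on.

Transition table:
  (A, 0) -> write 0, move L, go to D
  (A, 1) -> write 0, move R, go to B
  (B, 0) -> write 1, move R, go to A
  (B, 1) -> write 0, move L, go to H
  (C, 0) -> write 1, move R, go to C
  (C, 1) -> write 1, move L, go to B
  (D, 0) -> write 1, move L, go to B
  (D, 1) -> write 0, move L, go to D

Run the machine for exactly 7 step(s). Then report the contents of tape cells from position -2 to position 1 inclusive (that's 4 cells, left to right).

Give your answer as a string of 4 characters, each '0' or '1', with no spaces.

Step 1: in state A at pos 0, read 0 -> (A,0)->write 0,move L,goto D. Now: state=D, head=-1, tape[-2..1]=0000 (head:  ^)
Step 2: in state D at pos -1, read 0 -> (D,0)->write 1,move L,goto B. Now: state=B, head=-2, tape[-3..1]=00100 (head:  ^)
Step 3: in state B at pos -2, read 0 -> (B,0)->write 1,move R,goto A. Now: state=A, head=-1, tape[-3..1]=01100 (head:   ^)
Step 4: in state A at pos -1, read 1 -> (A,1)->write 0,move R,goto B. Now: state=B, head=0, tape[-3..1]=01000 (head:    ^)
Step 5: in state B at pos 0, read 0 -> (B,0)->write 1,move R,goto A. Now: state=A, head=1, tape[-3..2]=010100 (head:     ^)
Step 6: in state A at pos 1, read 0 -> (A,0)->write 0,move L,goto D. Now: state=D, head=0, tape[-3..2]=010100 (head:    ^)
Step 7: in state D at pos 0, read 1 -> (D,1)->write 0,move L,goto D. Now: state=D, head=-1, tape[-3..2]=010000 (head:   ^)

Answer: 1000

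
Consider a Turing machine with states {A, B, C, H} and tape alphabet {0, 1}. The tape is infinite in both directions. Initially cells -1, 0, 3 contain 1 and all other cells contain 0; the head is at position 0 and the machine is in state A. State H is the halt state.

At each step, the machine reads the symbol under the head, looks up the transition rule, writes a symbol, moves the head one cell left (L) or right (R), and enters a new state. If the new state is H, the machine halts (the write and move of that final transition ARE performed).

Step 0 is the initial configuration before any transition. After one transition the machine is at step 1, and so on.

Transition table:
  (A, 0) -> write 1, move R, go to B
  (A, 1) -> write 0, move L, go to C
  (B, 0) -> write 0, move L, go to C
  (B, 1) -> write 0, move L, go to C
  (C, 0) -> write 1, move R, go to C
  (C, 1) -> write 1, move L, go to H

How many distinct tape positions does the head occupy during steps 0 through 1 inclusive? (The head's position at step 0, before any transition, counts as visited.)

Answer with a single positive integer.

Step 1: in state A at pos 0, read 1 -> (A,1)->write 0,move L,goto C. Now: state=C, head=-1, tape[-2..4]=0100010 (head:  ^)
Head positions at steps 0..1: starting at 0, distinct positions visited = {-1, 0} -> 2 position(s)

Answer: 2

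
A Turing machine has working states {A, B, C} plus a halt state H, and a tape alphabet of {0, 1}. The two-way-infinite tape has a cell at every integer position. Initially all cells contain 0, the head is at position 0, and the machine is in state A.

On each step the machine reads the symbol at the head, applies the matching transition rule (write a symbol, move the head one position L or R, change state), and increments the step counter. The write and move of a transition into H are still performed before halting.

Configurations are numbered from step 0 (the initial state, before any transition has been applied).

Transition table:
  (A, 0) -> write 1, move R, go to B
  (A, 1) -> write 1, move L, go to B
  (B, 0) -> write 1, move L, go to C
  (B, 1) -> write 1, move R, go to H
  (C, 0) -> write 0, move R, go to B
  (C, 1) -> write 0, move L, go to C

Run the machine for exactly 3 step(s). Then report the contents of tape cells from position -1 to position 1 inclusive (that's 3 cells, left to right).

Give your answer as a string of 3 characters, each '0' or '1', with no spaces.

Step 1: in state A at pos 0, read 0 -> (A,0)->write 1,move R,goto B. Now: state=B, head=1, tape[-1..2]=0100 (head:   ^)
Step 2: in state B at pos 1, read 0 -> (B,0)->write 1,move L,goto C. Now: state=C, head=0, tape[-1..2]=0110 (head:  ^)
Step 3: in state C at pos 0, read 1 -> (C,1)->write 0,move L,goto C. Now: state=C, head=-1, tape[-2..2]=00010 (head:  ^)

Answer: 001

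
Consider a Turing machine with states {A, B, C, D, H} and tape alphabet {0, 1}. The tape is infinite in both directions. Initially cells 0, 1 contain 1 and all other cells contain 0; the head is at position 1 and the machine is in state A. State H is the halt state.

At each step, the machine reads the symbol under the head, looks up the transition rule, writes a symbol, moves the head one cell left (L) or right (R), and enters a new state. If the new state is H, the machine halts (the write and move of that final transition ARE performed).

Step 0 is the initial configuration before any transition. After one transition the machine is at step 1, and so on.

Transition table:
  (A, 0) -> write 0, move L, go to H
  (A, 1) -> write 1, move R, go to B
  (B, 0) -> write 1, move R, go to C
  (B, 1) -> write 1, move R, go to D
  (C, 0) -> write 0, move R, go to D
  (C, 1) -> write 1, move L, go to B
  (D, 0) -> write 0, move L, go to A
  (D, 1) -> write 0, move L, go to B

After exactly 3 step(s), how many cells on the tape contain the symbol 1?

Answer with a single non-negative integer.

Step 1: in state A at pos 1, read 1 -> (A,1)->write 1,move R,goto B. Now: state=B, head=2, tape[-1..3]=01100 (head:    ^)
Step 2: in state B at pos 2, read 0 -> (B,0)->write 1,move R,goto C. Now: state=C, head=3, tape[-1..4]=011100 (head:     ^)
Step 3: in state C at pos 3, read 0 -> (C,0)->write 0,move R,goto D. Now: state=D, head=4, tape[-1..5]=0111000 (head:      ^)
Cells containing 1 after step 3: {0, 1, 2} -> 3 cell(s)

Answer: 3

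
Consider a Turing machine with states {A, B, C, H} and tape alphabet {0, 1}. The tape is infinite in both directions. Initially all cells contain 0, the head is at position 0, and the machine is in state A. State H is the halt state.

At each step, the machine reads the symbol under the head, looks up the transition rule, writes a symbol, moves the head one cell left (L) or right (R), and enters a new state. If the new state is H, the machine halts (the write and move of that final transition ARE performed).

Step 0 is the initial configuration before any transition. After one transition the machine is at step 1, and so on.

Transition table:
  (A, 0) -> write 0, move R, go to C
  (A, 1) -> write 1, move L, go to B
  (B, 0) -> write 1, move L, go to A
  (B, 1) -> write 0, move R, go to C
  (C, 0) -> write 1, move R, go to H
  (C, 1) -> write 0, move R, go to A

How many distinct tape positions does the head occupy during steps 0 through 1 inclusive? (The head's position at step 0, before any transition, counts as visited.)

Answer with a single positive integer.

Step 1: in state A at pos 0, read 0 -> (A,0)->write 0,move R,goto C. Now: state=C, head=1, tape[-1..2]=0000 (head:   ^)
Head positions at steps 0..1: starting at 0, distinct positions visited = {0, 1} -> 2 position(s)

Answer: 2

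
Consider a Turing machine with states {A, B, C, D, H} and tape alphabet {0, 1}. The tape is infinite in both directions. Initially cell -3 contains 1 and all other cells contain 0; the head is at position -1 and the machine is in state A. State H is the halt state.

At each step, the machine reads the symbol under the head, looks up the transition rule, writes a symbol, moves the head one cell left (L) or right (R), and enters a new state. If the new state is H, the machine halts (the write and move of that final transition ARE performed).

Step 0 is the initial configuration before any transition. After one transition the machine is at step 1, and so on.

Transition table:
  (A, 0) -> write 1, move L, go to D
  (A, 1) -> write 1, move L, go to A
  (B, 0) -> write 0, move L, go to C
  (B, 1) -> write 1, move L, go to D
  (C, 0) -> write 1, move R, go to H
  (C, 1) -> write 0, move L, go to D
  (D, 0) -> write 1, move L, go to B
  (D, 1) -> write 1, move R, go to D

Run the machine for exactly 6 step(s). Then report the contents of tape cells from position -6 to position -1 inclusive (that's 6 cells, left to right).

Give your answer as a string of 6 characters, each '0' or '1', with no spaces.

Step 1: in state A at pos -1, read 0 -> (A,0)->write 1,move L,goto D. Now: state=D, head=-2, tape[-4..0]=01010 (head:   ^)
Step 2: in state D at pos -2, read 0 -> (D,0)->write 1,move L,goto B. Now: state=B, head=-3, tape[-4..0]=01110 (head:  ^)
Step 3: in state B at pos -3, read 1 -> (B,1)->write 1,move L,goto D. Now: state=D, head=-4, tape[-5..0]=001110 (head:  ^)
Step 4: in state D at pos -4, read 0 -> (D,0)->write 1,move L,goto B. Now: state=B, head=-5, tape[-6..0]=0011110 (head:  ^)
Step 5: in state B at pos -5, read 0 -> (B,0)->write 0,move L,goto C. Now: state=C, head=-6, tape[-7..0]=00011110 (head:  ^)
Step 6: in state C at pos -6, read 0 -> (C,0)->write 1,move R,goto H. Now: state=H, head=-5, tape[-7..0]=01011110 (head:   ^)

Answer: 101111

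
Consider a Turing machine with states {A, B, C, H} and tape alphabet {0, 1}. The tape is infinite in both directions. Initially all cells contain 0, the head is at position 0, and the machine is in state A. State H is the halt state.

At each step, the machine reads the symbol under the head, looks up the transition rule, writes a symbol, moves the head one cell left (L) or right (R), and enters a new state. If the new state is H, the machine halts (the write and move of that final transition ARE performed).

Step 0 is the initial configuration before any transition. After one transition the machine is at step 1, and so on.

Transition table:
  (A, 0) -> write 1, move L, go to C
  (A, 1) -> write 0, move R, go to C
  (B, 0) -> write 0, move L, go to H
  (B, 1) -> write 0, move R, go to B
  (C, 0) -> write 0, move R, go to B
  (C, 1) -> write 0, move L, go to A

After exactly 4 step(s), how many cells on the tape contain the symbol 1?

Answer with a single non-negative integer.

Step 1: in state A at pos 0, read 0 -> (A,0)->write 1,move L,goto C. Now: state=C, head=-1, tape[-2..1]=0010 (head:  ^)
Step 2: in state C at pos -1, read 0 -> (C,0)->write 0,move R,goto B. Now: state=B, head=0, tape[-2..1]=0010 (head:   ^)
Step 3: in state B at pos 0, read 1 -> (B,1)->write 0,move R,goto B. Now: state=B, head=1, tape[-2..2]=00000 (head:    ^)
Step 4: in state B at pos 1, read 0 -> (B,0)->write 0,move L,goto H. Now: state=H, head=0, tape[-2..2]=00000 (head:   ^)
No cell contains 1 after step 4 -> 0 cell(s)

Answer: 0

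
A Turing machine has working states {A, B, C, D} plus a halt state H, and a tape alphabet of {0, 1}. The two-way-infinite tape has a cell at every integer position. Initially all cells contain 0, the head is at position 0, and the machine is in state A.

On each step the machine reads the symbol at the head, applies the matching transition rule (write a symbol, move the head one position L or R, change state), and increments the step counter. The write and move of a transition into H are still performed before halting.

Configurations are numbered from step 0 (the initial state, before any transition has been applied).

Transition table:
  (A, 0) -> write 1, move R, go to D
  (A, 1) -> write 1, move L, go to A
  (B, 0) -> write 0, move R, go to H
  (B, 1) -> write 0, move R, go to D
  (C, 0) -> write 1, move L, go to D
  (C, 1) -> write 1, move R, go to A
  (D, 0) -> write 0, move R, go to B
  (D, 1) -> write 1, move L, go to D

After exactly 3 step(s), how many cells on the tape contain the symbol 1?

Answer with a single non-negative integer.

Answer: 1

Derivation:
Step 1: in state A at pos 0, read 0 -> (A,0)->write 1,move R,goto D. Now: state=D, head=1, tape[-1..2]=0100 (head:   ^)
Step 2: in state D at pos 1, read 0 -> (D,0)->write 0,move R,goto B. Now: state=B, head=2, tape[-1..3]=01000 (head:    ^)
Step 3: in state B at pos 2, read 0 -> (B,0)->write 0,move R,goto H. Now: state=H, head=3, tape[-1..4]=010000 (head:     ^)
Cells containing 1 after step 3: {0} -> 1 cell(s)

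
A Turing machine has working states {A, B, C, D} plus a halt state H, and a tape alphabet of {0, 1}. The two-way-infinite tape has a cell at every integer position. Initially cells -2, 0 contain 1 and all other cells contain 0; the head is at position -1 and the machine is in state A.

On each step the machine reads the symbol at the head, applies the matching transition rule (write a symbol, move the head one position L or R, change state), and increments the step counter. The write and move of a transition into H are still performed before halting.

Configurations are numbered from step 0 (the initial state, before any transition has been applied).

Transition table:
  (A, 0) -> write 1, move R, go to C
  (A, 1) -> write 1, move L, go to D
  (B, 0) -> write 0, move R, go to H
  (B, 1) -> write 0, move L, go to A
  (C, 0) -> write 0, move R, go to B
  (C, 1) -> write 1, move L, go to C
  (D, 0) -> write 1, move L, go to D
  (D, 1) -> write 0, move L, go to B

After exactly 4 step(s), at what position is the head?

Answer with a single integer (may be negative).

Answer: -3

Derivation:
Step 1: in state A at pos -1, read 0 -> (A,0)->write 1,move R,goto C. Now: state=C, head=0, tape[-3..1]=01110 (head:    ^)
Step 2: in state C at pos 0, read 1 -> (C,1)->write 1,move L,goto C. Now: state=C, head=-1, tape[-3..1]=01110 (head:   ^)
Step 3: in state C at pos -1, read 1 -> (C,1)->write 1,move L,goto C. Now: state=C, head=-2, tape[-3..1]=01110 (head:  ^)
Step 4: in state C at pos -2, read 1 -> (C,1)->write 1,move L,goto C. Now: state=C, head=-3, tape[-4..1]=001110 (head:  ^)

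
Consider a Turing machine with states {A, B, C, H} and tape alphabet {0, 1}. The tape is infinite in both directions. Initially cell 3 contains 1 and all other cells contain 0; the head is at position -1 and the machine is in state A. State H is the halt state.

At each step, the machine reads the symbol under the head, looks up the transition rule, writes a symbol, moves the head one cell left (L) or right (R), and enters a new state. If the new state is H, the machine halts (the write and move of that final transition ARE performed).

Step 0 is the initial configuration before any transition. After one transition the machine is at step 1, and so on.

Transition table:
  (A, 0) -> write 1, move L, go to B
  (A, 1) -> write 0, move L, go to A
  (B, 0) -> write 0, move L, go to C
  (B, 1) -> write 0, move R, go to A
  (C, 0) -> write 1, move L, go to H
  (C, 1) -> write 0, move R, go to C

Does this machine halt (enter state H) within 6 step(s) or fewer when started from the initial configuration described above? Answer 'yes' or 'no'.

Answer: yes

Derivation:
Step 1: in state A at pos -1, read 0 -> (A,0)->write 1,move L,goto B. Now: state=B, head=-2, tape[-3..4]=00100010 (head:  ^)
Step 2: in state B at pos -2, read 0 -> (B,0)->write 0,move L,goto C. Now: state=C, head=-3, tape[-4..4]=000100010 (head:  ^)
Step 3: in state C at pos -3, read 0 -> (C,0)->write 1,move L,goto H. Now: state=H, head=-4, tape[-5..4]=0010100010 (head:  ^)
State H reached at step 3; 3 <= 6 -> yes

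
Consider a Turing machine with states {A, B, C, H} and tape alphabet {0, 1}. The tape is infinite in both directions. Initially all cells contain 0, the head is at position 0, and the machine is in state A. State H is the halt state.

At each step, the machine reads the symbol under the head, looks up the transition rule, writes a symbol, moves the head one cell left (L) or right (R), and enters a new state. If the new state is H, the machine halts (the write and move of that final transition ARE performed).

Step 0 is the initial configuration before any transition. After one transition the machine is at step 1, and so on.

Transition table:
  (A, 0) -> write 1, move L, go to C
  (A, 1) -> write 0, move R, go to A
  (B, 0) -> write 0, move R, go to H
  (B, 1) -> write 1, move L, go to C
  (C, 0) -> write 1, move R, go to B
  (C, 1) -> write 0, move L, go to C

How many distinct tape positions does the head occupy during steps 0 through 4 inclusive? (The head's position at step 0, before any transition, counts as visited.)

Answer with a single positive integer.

Answer: 3

Derivation:
Step 1: in state A at pos 0, read 0 -> (A,0)->write 1,move L,goto C. Now: state=C, head=-1, tape[-2..1]=0010 (head:  ^)
Step 2: in state C at pos -1, read 0 -> (C,0)->write 1,move R,goto B. Now: state=B, head=0, tape[-2..1]=0110 (head:   ^)
Step 3: in state B at pos 0, read 1 -> (B,1)->write 1,move L,goto C. Now: state=C, head=-1, tape[-2..1]=0110 (head:  ^)
Step 4: in state C at pos -1, read 1 -> (C,1)->write 0,move L,goto C. Now: state=C, head=-2, tape[-3..1]=00010 (head:  ^)
Head positions at steps 0..4: starting at 0, distinct positions visited = {-2, -1, 0} -> 3 position(s)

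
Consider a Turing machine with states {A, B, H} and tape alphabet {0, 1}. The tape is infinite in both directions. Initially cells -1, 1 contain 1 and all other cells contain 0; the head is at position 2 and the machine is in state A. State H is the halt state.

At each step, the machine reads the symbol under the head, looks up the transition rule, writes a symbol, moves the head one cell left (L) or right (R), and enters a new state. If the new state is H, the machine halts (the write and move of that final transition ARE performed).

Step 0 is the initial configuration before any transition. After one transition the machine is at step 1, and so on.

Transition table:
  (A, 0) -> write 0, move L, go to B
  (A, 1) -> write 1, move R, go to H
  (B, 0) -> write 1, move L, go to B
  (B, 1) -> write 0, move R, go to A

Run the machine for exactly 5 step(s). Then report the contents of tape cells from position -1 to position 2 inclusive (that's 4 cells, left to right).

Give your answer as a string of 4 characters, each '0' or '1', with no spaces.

Answer: 1110

Derivation:
Step 1: in state A at pos 2, read 0 -> (A,0)->write 0,move L,goto B. Now: state=B, head=1, tape[-2..3]=010100 (head:    ^)
Step 2: in state B at pos 1, read 1 -> (B,1)->write 0,move R,goto A. Now: state=A, head=2, tape[-2..3]=010000 (head:     ^)
Step 3: in state A at pos 2, read 0 -> (A,0)->write 0,move L,goto B. Now: state=B, head=1, tape[-2..3]=010000 (head:    ^)
Step 4: in state B at pos 1, read 0 -> (B,0)->write 1,move L,goto B. Now: state=B, head=0, tape[-2..3]=010100 (head:   ^)
Step 5: in state B at pos 0, read 0 -> (B,0)->write 1,move L,goto B. Now: state=B, head=-1, tape[-2..3]=011100 (head:  ^)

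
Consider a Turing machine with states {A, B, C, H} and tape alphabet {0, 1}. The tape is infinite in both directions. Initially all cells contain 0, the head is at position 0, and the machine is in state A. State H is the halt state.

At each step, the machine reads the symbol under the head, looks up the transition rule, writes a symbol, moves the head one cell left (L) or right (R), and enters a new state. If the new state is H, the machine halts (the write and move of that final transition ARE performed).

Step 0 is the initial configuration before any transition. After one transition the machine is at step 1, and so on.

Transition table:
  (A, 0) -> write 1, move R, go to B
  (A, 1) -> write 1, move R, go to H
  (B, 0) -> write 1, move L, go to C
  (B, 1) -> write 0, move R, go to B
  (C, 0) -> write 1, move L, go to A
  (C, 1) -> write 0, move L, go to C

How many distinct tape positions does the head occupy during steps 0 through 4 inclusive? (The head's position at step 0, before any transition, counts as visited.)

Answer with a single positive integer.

Answer: 4

Derivation:
Step 1: in state A at pos 0, read 0 -> (A,0)->write 1,move R,goto B. Now: state=B, head=1, tape[-1..2]=0100 (head:   ^)
Step 2: in state B at pos 1, read 0 -> (B,0)->write 1,move L,goto C. Now: state=C, head=0, tape[-1..2]=0110 (head:  ^)
Step 3: in state C at pos 0, read 1 -> (C,1)->write 0,move L,goto C. Now: state=C, head=-1, tape[-2..2]=00010 (head:  ^)
Step 4: in state C at pos -1, read 0 -> (C,0)->write 1,move L,goto A. Now: state=A, head=-2, tape[-3..2]=001010 (head:  ^)
Head positions at steps 0..4: starting at 0, distinct positions visited = {-2, -1, 0, 1} -> 4 position(s)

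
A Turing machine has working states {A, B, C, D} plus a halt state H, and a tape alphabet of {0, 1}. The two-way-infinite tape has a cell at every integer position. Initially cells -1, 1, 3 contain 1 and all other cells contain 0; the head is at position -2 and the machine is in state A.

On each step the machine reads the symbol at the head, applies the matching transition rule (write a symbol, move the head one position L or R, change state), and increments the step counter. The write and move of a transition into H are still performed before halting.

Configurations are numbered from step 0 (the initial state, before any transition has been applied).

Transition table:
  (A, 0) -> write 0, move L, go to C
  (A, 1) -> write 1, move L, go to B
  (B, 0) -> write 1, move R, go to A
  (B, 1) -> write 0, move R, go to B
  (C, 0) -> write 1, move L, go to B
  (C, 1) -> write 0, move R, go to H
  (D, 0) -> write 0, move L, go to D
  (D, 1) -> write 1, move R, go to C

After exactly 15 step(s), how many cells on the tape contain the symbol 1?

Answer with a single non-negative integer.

Answer: 2

Derivation:
Step 1: in state A at pos -2, read 0 -> (A,0)->write 0,move L,goto C. Now: state=C, head=-3, tape[-4..4]=000101010 (head:  ^)
Step 2: in state C at pos -3, read 0 -> (C,0)->write 1,move L,goto B. Now: state=B, head=-4, tape[-5..4]=0010101010 (head:  ^)
Step 3: in state B at pos -4, read 0 -> (B,0)->write 1,move R,goto A. Now: state=A, head=-3, tape[-5..4]=0110101010 (head:   ^)
Step 4: in state A at pos -3, read 1 -> (A,1)->write 1,move L,goto B. Now: state=B, head=-4, tape[-5..4]=0110101010 (head:  ^)
Step 5: in state B at pos -4, read 1 -> (B,1)->write 0,move R,goto B. Now: state=B, head=-3, tape[-5..4]=0010101010 (head:   ^)
Step 6: in state B at pos -3, read 1 -> (B,1)->write 0,move R,goto B. Now: state=B, head=-2, tape[-5..4]=0000101010 (head:    ^)
Step 7: in state B at pos -2, read 0 -> (B,0)->write 1,move R,goto A. Now: state=A, head=-1, tape[-5..4]=0001101010 (head:     ^)
Step 8: in state A at pos -1, read 1 -> (A,1)->write 1,move L,goto B. Now: state=B, head=-2, tape[-5..4]=0001101010 (head:    ^)
Step 9: in state B at pos -2, read 1 -> (B,1)->write 0,move R,goto B. Now: state=B, head=-1, tape[-5..4]=0000101010 (head:     ^)
Step 10: in state B at pos -1, read 1 -> (B,1)->write 0,move R,goto B. Now: state=B, head=0, tape[-5..4]=0000001010 (head:      ^)
Step 11: in state B at pos 0, read 0 -> (B,0)->write 1,move R,goto A. Now: state=A, head=1, tape[-5..4]=0000011010 (head:       ^)
Step 12: in state A at pos 1, read 1 -> (A,1)->write 1,move L,goto B. Now: state=B, head=0, tape[-5..4]=0000011010 (head:      ^)
Step 13: in state B at pos 0, read 1 -> (B,1)->write 0,move R,goto B. Now: state=B, head=1, tape[-5..4]=0000001010 (head:       ^)
Step 14: in state B at pos 1, read 1 -> (B,1)->write 0,move R,goto B. Now: state=B, head=2, tape[-5..4]=0000000010 (head:        ^)
Step 15: in state B at pos 2, read 0 -> (B,0)->write 1,move R,goto A. Now: state=A, head=3, tape[-5..4]=0000000110 (head:         ^)
Cells containing 1 after step 15: {2, 3} -> 2 cell(s)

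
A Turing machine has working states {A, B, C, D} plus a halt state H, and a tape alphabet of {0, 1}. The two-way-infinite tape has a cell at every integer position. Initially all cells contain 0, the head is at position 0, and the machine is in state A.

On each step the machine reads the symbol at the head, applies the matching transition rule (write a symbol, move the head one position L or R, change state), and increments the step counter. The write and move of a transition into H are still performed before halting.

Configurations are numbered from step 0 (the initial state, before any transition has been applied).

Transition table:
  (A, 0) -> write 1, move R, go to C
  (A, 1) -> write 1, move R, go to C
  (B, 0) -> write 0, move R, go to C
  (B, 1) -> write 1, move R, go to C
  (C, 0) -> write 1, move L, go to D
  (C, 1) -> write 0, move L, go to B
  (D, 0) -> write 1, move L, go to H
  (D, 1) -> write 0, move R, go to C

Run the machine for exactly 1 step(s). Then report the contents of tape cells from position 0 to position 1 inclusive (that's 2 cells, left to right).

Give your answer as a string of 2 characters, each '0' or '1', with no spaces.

Step 1: in state A at pos 0, read 0 -> (A,0)->write 1,move R,goto C. Now: state=C, head=1, tape[-1..2]=0100 (head:   ^)

Answer: 10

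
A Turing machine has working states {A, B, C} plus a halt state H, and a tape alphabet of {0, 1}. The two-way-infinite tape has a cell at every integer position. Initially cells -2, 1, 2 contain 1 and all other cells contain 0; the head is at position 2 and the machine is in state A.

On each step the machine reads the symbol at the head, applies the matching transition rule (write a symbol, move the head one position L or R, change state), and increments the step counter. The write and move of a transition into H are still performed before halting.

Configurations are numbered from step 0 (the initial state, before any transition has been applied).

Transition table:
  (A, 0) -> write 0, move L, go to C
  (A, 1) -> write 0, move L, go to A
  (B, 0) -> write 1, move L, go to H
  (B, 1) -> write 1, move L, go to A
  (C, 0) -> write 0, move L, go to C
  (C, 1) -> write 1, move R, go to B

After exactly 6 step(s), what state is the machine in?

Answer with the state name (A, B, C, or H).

Step 1: in state A at pos 2, read 1 -> (A,1)->write 0,move L,goto A. Now: state=A, head=1, tape[-3..3]=0100100 (head:     ^)
Step 2: in state A at pos 1, read 1 -> (A,1)->write 0,move L,goto A. Now: state=A, head=0, tape[-3..3]=0100000 (head:    ^)
Step 3: in state A at pos 0, read 0 -> (A,0)->write 0,move L,goto C. Now: state=C, head=-1, tape[-3..3]=0100000 (head:   ^)
Step 4: in state C at pos -1, read 0 -> (C,0)->write 0,move L,goto C. Now: state=C, head=-2, tape[-3..3]=0100000 (head:  ^)
Step 5: in state C at pos -2, read 1 -> (C,1)->write 1,move R,goto B. Now: state=B, head=-1, tape[-3..3]=0100000 (head:   ^)
Step 6: in state B at pos -1, read 0 -> (B,0)->write 1,move L,goto H. Now: state=H, head=-2, tape[-3..3]=0110000 (head:  ^)

Answer: H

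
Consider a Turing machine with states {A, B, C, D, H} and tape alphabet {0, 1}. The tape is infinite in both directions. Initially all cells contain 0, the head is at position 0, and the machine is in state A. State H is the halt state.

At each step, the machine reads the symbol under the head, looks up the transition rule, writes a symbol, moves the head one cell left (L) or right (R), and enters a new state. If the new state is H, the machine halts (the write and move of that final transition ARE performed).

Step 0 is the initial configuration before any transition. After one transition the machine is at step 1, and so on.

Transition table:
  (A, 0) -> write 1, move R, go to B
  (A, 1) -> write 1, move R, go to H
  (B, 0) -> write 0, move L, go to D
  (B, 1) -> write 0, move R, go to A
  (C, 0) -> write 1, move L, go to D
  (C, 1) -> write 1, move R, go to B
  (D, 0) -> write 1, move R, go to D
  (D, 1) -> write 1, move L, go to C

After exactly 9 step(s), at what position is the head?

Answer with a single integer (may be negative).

Answer: 1

Derivation:
Step 1: in state A at pos 0, read 0 -> (A,0)->write 1,move R,goto B. Now: state=B, head=1, tape[-1..2]=0100 (head:   ^)
Step 2: in state B at pos 1, read 0 -> (B,0)->write 0,move L,goto D. Now: state=D, head=0, tape[-1..2]=0100 (head:  ^)
Step 3: in state D at pos 0, read 1 -> (D,1)->write 1,move L,goto C. Now: state=C, head=-1, tape[-2..2]=00100 (head:  ^)
Step 4: in state C at pos -1, read 0 -> (C,0)->write 1,move L,goto D. Now: state=D, head=-2, tape[-3..2]=001100 (head:  ^)
Step 5: in state D at pos -2, read 0 -> (D,0)->write 1,move R,goto D. Now: state=D, head=-1, tape[-3..2]=011100 (head:   ^)
Step 6: in state D at pos -1, read 1 -> (D,1)->write 1,move L,goto C. Now: state=C, head=-2, tape[-3..2]=011100 (head:  ^)
Step 7: in state C at pos -2, read 1 -> (C,1)->write 1,move R,goto B. Now: state=B, head=-1, tape[-3..2]=011100 (head:   ^)
Step 8: in state B at pos -1, read 1 -> (B,1)->write 0,move R,goto A. Now: state=A, head=0, tape[-3..2]=010100 (head:    ^)
Step 9: in state A at pos 0, read 1 -> (A,1)->write 1,move R,goto H. Now: state=H, head=1, tape[-3..2]=010100 (head:     ^)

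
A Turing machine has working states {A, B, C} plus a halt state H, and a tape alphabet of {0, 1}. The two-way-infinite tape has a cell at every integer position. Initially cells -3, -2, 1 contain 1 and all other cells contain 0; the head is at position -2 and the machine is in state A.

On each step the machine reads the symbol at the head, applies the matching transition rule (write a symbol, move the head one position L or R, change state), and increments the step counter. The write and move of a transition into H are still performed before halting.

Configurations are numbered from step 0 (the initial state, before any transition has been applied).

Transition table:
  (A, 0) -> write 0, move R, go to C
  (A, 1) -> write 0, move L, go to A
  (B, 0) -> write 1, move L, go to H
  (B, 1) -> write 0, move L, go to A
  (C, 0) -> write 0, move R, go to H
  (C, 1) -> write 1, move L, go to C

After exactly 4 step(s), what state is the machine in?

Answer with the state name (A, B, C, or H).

Answer: H

Derivation:
Step 1: in state A at pos -2, read 1 -> (A,1)->write 0,move L,goto A. Now: state=A, head=-3, tape[-4..2]=0100010 (head:  ^)
Step 2: in state A at pos -3, read 1 -> (A,1)->write 0,move L,goto A. Now: state=A, head=-4, tape[-5..2]=00000010 (head:  ^)
Step 3: in state A at pos -4, read 0 -> (A,0)->write 0,move R,goto C. Now: state=C, head=-3, tape[-5..2]=00000010 (head:   ^)
Step 4: in state C at pos -3, read 0 -> (C,0)->write 0,move R,goto H. Now: state=H, head=-2, tape[-5..2]=00000010 (head:    ^)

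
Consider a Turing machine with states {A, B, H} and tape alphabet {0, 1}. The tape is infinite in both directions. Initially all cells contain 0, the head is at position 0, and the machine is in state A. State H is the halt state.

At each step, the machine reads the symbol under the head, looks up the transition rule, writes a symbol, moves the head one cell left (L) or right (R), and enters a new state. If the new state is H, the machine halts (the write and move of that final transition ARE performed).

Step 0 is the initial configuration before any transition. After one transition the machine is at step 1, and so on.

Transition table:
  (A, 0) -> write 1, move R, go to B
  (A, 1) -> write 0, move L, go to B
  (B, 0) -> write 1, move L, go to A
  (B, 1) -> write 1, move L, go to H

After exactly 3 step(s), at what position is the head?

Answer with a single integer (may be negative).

Answer: -1

Derivation:
Step 1: in state A at pos 0, read 0 -> (A,0)->write 1,move R,goto B. Now: state=B, head=1, tape[-1..2]=0100 (head:   ^)
Step 2: in state B at pos 1, read 0 -> (B,0)->write 1,move L,goto A. Now: state=A, head=0, tape[-1..2]=0110 (head:  ^)
Step 3: in state A at pos 0, read 1 -> (A,1)->write 0,move L,goto B. Now: state=B, head=-1, tape[-2..2]=00010 (head:  ^)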